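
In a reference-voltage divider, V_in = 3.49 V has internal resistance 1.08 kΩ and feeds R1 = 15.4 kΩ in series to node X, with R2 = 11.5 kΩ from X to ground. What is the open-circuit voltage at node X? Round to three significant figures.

V_th ≈ 1.43 V

R1' = 1.08 + 15.4 = 16.48 kΩ (source resistance + R1).
V_th is the unloaded tap voltage: V_in · R2/(R1'+R2) = 3.49 × 0.4110 = 1.434 V.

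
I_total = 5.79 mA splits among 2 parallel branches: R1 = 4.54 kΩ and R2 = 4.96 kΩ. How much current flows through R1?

Two-branch current divider: I_k = I_total · R_other/(R_1 + R_2).
So I = 5.79 × 4.96/9.500 = 3.023 mA.

I ≈ 3.02 mA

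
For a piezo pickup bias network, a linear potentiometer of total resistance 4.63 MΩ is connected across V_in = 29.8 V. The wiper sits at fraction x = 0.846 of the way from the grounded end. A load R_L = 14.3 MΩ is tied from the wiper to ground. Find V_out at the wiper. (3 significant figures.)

Split the track: R_lower = x·R_p = 3.917 MΩ, R_upper = (1−x)·R_p = 0.7130 MΩ.
Lower segment in parallel with the load: 3.917 ‖ 14.3 = 3.075 MΩ.
Then V_out = V_in · 3.075/(0.7130 + 3.075) = 24.19 V.

V_out ≈ 24.2 V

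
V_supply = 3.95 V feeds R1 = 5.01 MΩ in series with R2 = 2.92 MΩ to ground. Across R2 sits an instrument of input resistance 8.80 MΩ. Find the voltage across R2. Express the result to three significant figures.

First combine the lower leg with the load: R2 ‖ R_L = 2.192 MΩ.
Now apply the divider: V_out = 3.95 × 0.3044 = 1.202 V.
(Unloaded it would be 1.45 V; the load pulls it down.)

V_out ≈ 1.20 V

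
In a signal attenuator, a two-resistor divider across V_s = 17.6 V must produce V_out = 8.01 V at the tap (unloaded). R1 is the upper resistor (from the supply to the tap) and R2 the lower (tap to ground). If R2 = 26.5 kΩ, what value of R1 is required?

Required fraction k = V_out/V_s = 0.4551.
R1 = R2·(1/k − 1) = 26.5 × 1.197 = 31.73 kΩ.

R1 ≈ 31.7 kΩ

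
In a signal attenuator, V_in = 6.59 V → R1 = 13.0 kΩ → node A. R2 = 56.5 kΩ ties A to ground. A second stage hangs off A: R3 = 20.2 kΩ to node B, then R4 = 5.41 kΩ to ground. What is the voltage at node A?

V_A ≈ 3.79 V

Node A sees R2 in parallel with the series input of stage 2, R3 + R4 = 25.61 kΩ.
Effective lower resistance at A: R2 ‖ 25.61 = 17.62 kΩ.
First divider: V_A = V_in · 17.62/(13.0 + 17.62) = 3.792 V.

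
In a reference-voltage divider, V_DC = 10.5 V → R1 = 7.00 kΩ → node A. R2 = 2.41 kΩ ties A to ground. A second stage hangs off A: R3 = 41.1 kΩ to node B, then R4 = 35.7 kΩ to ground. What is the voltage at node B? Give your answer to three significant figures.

Node A sees R2 in parallel with the series input of stage 2, R3 + R4 = 76.80 kΩ.
Effective lower resistance at A: R2 ‖ 76.80 = 2.337 kΩ.
So V_A = 10.5 × 0.2503 = 2.628 V.
V_B = V_A × 0.4648 = 1.222 V.

V_B ≈ 1.22 V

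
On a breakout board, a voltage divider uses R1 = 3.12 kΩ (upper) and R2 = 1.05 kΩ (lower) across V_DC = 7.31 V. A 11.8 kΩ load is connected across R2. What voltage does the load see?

First combine the lower leg with the load: R2 ‖ R_L = 0.9642 kΩ.
Then V_out = V_DC · R2'/(R1 + R2') = 7.31 × 0.9642/4.084 = 1.726 V.

V_out ≈ 1.73 V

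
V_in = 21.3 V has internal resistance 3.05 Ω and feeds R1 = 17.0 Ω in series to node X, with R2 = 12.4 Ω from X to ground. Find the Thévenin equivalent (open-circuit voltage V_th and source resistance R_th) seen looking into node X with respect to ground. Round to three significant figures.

V_th ≈ 8.14 V, R_th ≈ 7.66 Ω

R1' = 3.05 + 17.0 = 20.05 Ω (source resistance + R1).
Open-circuit (no load on X): V_th = V_in · R2/(R1' + R2) = 21.3 × 12.4/(20.05 + 12.4) = 8.139 V.
With V_in suppressed (replaced by a short), R_th = R1' ‖ R2 = (20.05 × 12.4)/(20.05 + 12.4) = 7.662 Ω.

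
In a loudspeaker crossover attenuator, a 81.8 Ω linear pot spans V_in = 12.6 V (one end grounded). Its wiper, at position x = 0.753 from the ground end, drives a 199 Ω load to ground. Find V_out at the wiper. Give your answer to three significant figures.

The pot divides into 20.20 Ω above the wiper and 61.60 Ω below.
R_L loads the lower segment: effective lower R = 47.04 Ω.
Then V_out = V_in · 47.04/(20.20 + 47.04) = 8.814 V.

V_out ≈ 8.81 V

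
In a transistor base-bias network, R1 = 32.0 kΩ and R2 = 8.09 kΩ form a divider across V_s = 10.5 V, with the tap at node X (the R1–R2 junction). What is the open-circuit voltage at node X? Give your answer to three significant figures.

V_th ≈ 2.12 V

Open-circuit (no load on X): V_th = V_s · R2/(R1 + R2) = 10.5 × 8.09/(32.00 + 8.09) = 2.119 V.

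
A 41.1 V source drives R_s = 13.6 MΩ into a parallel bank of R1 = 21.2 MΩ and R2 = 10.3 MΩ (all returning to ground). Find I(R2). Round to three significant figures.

Parallel bank: R_p = 1/(1/21.2 + 1/10.3) = 6.932 MΩ.
V_A = 41.1 × 6.932/20.53 = 13.88 V.
Branch current I = V_A/R2 = 13.88/10.3 = 1.347 µA.

I ≈ 1.35 µA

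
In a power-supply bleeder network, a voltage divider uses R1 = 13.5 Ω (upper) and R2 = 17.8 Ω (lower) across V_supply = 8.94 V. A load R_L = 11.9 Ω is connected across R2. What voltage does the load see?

V_out ≈ 3.09 V

First combine the lower leg with the load: R2 ‖ R_L = 7.132 Ω.
Now apply the divider: V_out = 8.94 × 0.3457 = 3.090 V.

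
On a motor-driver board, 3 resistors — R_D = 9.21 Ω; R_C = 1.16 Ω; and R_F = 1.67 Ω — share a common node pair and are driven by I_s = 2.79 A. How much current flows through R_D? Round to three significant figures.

ΣG = 1/9.21 + 1/1.16 + 1/1.67 = 1.569.
R_D takes the fraction G_k/ΣG = 0.1086/1.569 = 0.06918, so I = 2.79 × 0.06918 = 0.1930 A.

I ≈ 0.193 A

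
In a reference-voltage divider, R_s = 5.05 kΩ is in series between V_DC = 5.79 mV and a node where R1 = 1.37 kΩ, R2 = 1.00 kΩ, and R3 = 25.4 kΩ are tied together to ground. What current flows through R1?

Equivalent of the parallel group: R_p = 0.5652 kΩ.
V_A = 5.79 × 0.5652/5.615 = 0.5828 mV.
I(R1) = V_A / R1 = 0.5828/1.37 = 0.4254 µA.
(Equivalently: I_total = 1.031 µA, then current-divider fraction G_k/ΣG = 0.4126.)

I ≈ 0.425 µA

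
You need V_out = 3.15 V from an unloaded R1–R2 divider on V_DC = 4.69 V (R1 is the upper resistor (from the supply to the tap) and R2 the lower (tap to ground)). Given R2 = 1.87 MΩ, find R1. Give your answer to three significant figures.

V_out/V_DC = R2/(R1+R2) = 0.6716.
Rearranging, R1 = R2·(1−k)/k = 1.87 × 0.4889 = 0.9142 MΩ.

R1 ≈ 0.914 MΩ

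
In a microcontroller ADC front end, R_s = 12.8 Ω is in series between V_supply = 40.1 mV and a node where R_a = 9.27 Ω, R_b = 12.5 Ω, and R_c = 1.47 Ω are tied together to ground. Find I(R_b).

I ≈ 0.265 mA

Parallel bank: R_p = 1/(1/9.27 + 1/12.5 + 1/1.47) = 1.152 Ω.
Node voltage V_A = V_supply · R_p/(R_s + R_p) = 40.1 × 0.08256 = 3.311 mV.
Branch current I = V_A/R_b = 3.311/12.5 = 0.2649 mA.
(Equivalently: I_total = 2.874 mA, then current-divider fraction G_k/ΣG = 0.09215.)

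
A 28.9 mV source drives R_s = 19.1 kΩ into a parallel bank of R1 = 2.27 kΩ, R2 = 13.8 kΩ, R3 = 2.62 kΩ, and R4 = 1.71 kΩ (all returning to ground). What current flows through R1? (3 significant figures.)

I ≈ 0.435 µA

Parallel bank: R_p = 1/(1/2.27 + 1/13.8 + 1/2.62 + 1/1.71) = 0.6759 kΩ.
Node voltage V_A = V_DC · R_p/(R_s + R_p) = 28.9 × 0.03418 = 0.9878 mV.
I(R1) = V_A / R1 = 0.9878/2.27 = 0.4351 µA.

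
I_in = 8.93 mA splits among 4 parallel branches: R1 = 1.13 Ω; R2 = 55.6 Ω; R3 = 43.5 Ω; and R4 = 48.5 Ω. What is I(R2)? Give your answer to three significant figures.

I ≈ 0.170 mA

Total conductance ΣG = 1/1.13 + 1/55.6 + 1/43.5 + 1/48.5 = 0.9465 (units of 1/Ω).
By the current-divider rule, I = I_in · G_k/ΣG = 8.93 × 0.01900 = 0.1697 mA.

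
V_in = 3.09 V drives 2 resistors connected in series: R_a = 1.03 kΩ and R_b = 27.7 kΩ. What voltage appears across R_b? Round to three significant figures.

Total series resistance ΣR = 1.03 + 27.7 = 28.73 kΩ.
By the voltage-divider rule, V = 3.09 × 27.70/28.73 = 2.979 V.

V ≈ 2.98 V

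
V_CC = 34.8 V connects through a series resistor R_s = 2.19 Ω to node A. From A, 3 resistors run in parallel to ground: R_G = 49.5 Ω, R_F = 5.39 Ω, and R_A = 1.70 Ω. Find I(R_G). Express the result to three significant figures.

Parallel bank: R_p = 1/(1/49.5 + 1/5.39 + 1/1.70) = 1.259 Ω.
Node voltage V_A = V_CC · R_p/(R_s + R_p) = 34.8 × 0.3651 = 12.71 V.
I(R_G) = V_A / R_G = 12.71/49.5 = 0.2567 A.

I ≈ 0.257 A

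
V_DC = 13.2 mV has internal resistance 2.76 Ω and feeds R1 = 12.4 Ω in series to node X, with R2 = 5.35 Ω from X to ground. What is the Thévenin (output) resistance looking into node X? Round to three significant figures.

R_th ≈ 3.95 Ω

R1' = 2.76 + 12.4 = 15.16 Ω (source resistance + R1).
Zeroing V_DC shorts the top of R1' to ground, so R_th = R1' ‖ R2 = 3.954 Ω.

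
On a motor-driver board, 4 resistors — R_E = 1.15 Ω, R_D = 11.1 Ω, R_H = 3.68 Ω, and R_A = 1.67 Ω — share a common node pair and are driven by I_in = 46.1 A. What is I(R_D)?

Total conductance ΣG = 1/1.15 + 1/11.1 + 1/3.68 + 1/1.67 = 1.830 (units of 1/Ω).
By the current-divider rule, I = I_in · G_k/ΣG = 46.1 × 0.04922 = 2.269 A.

I ≈ 2.27 A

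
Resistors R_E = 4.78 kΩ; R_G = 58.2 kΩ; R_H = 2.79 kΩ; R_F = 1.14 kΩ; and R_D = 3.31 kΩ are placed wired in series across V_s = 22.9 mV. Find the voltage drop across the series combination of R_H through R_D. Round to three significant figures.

Series total: ΣR = 4.78 + 58.2 + 2.79 + 1.14 + 3.31 = 70.22 kΩ.
R_{R_H..R_D} = 2.79 + 1.14 + 3.31 = 7.240 kΩ.
Voltage divider: V = V_s · (7.240 / 70.22) = 22.9 × 0.1031 = 2.361 mV.

V ≈ 2.36 mV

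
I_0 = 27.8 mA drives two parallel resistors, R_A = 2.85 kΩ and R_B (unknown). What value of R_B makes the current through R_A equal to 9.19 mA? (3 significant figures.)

Two-branch current divider: I_A = I_0 · R_B/(R_A + R_B).
With f = 0.3306, R_B = R_A · f/(1−f) = 2.85 × 0.4938 = 1.407 kΩ.

R_B ≈ 1.41 kΩ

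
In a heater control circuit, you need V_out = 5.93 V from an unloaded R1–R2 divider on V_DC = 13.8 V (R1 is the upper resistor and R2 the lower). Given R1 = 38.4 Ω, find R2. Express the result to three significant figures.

R2 ≈ 28.9 Ω

Required fraction k = V_out/V_DC = 0.4297.
So R2 = R1 · V_out/(V_DC − V_out) = 38.4 × 5.93/(13.8 − 5.93) = 38.4 × 0.7535 = 28.93 Ω.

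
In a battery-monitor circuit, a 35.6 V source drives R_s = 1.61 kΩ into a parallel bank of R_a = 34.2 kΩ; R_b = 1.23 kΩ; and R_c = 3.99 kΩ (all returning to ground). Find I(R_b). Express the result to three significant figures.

Equivalent of the parallel group: R_p = 0.9150 kΩ.
V_A by voltage divider: V_A = 35.6 × 0.9150/(1.61 + 0.9150) = 12.90 V.
I(R_b) = V_A / R_b = 12.90/1.23 = 10.49 mA.

I ≈ 10.5 mA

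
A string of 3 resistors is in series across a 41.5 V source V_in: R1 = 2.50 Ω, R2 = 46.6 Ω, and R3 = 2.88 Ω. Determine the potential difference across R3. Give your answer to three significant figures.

V ≈ 2.30 V

Total series resistance ΣR = 2.50 + 46.6 + 2.88 = 51.98 Ω.
Voltage divider: V = V_in · (2.880 / 51.98) = 41.5 × 0.05541 = 2.299 V.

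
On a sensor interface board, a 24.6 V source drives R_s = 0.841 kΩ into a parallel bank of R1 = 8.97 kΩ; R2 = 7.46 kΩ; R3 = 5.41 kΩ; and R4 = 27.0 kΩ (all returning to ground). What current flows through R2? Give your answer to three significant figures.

I ≈ 2.37 mA

Parallel bank: R_p = 1/(1/8.97 + 1/7.46 + 1/5.41 + 1/27.0) = 2.139 kΩ.
V_A by voltage divider: V_A = 24.6 × 2.139/(0.841 + 2.139) = 17.66 V.
I(R2) = V_A / R2 = 17.66/7.46 = 2.367 mA.
(Check via current divider: I_total = 8.254 mA; share G_k/ΣG = 0.2868 → same result.)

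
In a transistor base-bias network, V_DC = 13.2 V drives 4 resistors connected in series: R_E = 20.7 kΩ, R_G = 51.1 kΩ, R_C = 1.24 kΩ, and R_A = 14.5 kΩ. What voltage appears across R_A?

Series total: ΣR = 20.7 + 51.1 + 1.24 + 14.5 = 87.54 kΩ.
Voltage divider: V = V_DC · (14.50 / 87.54) = 13.2 × 0.1656 = 2.186 V.

V ≈ 2.19 V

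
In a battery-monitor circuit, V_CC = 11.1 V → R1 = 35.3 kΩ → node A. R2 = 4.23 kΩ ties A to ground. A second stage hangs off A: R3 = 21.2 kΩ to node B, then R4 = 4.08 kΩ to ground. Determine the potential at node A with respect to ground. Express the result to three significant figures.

V_A ≈ 1.03 V

Node A sees R2 in parallel with the series input of stage 2, R3 + R4 = 25.28 kΩ.
Effective lower resistance at A: R2 ‖ 25.28 = 3.624 kΩ.
So V_A = 11.1 × 0.09310 = 1.033 V.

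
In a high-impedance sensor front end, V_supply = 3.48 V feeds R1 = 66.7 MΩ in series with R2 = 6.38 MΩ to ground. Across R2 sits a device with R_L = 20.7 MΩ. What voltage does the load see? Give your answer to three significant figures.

The load sits in parallel with R2, giving an effective lower resistance R2' = R2·R_L/(R2+R_L) = 4.877 MΩ.
Now apply the divider: V_out = 3.48 × 0.06813 = 0.2371 V.

V_out ≈ 0.237 V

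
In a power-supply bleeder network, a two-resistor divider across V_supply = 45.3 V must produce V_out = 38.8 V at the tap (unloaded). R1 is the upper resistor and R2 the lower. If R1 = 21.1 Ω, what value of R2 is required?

Required fraction k = V_out/V_supply = 0.8565.
So R2 = R1 · V_out/(V_supply − V_out) = 21.1 × 38.8/(45.3 − 38.8) = 21.1 × 5.969 = 126.0 Ω.

R2 ≈ 126 Ω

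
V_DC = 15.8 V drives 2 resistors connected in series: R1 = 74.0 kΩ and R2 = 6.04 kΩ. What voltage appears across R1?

V ≈ 14.6 V

Total series resistance ΣR = 74.0 + 6.04 = 80.04 kΩ.
Voltage divider: V = V_DC · (74.00 / 80.04) = 15.8 × 0.9245 = 14.61 V.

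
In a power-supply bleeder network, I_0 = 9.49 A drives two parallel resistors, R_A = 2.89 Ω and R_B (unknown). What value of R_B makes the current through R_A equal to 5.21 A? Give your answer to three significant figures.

In a two-way split, I_A/I_0 = R_B/(R_A + R_B).
With f = 0.5490, R_B = R_A · f/(1−f) = 2.89 × 1.217 = 3.518 Ω.

R_B ≈ 3.52 Ω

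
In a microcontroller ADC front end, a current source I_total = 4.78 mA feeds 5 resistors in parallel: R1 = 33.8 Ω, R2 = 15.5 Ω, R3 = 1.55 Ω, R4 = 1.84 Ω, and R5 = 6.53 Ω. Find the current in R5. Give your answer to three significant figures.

I ≈ 0.510 mA

Total conductance ΣG = 1/33.8 + 1/15.5 + 1/1.55 + 1/1.84 + 1/6.53 = 1.436 (units of 1/Ω).
R5 takes the fraction G_k/ΣG = 0.1531/1.436 = 0.1067, so I = 4.78 × 0.1067 = 0.5098 mA.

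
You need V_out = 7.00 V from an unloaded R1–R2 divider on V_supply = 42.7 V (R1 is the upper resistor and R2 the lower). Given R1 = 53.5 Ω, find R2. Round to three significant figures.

V_out/V_supply = R2/(R1+R2) = 0.1639.
R2 = R1 · 0.1639/(1 − 0.1639) = 10.49 Ω.

R2 ≈ 10.5 Ω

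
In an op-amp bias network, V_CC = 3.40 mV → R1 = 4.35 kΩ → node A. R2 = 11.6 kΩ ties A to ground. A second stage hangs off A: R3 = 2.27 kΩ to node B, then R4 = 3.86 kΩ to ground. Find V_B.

V_B ≈ 1.03 mV

Looking into the second stage from A: R3 + R4 = 6.130 kΩ appears in parallel with R2.
Effective lower resistance at A: R2 ‖ 6.130 = 4.011 kΩ.
First divider: V_A = V_CC · 4.011/(4.35 + 4.011) = 1.631 mV.
Then the unloaded second divider: V_B = V_A × R4/(R3+R4) = 1.631 × 0.6297 = 1.027 mV.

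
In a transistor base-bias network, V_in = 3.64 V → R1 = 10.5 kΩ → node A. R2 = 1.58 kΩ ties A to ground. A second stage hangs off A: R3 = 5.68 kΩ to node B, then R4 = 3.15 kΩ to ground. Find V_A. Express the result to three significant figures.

V_A ≈ 0.412 V

Node A sees R2 in parallel with the series input of stage 2, R3 + R4 = 8.830 kΩ.
R2 ‖ (R3+R4) = 1.340 kΩ.
So V_A = 3.64 × 0.1132 = 0.4120 V.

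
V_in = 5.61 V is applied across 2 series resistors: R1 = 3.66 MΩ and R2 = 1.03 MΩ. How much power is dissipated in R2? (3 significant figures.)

P ≈ 1.47 µW

The common current is I = 5.61/4.690 = 1.196 µA.
V(R2) = I·R = 1.232 V; P = V·I = 1.232 × 1.196 = 1.474 µW.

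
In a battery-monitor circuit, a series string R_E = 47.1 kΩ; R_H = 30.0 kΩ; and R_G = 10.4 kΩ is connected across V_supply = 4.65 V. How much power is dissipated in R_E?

P ≈ 0.133 mW

ΣR = 87.50 kΩ → I = 4.65/87.50 = 0.05314 mA.
P(R_E) = I²·R_E = (0.05314)² × 47.1 = 0.1330 mW.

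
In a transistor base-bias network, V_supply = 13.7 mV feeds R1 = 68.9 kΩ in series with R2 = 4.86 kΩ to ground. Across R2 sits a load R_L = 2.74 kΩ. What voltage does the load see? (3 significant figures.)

V_out ≈ 0.340 mV

R2 ‖ R_L = (4.86 × 2.74)/(4.86 + 2.74) = 1.752 kΩ.
Then V_out = V_supply · R2'/(R1 + R2') = 13.7 × 1.752/70.65 = 0.3398 mV.
(Unloaded it would be 0.903 mV; the load pulls it down.)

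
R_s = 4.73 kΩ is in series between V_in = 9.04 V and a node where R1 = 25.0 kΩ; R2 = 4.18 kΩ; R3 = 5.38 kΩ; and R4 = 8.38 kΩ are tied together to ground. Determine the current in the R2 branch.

Combine the parallel branches: R_p = (1/25.0 + 1/4.18 + 1/5.38 + 1/8.38)⁻¹ = 1.711 kΩ.
Node voltage V_A = V_in · R_p/(R_s + R_p) = 9.04 × 0.2656 = 2.401 V.
Branch current I = V_A/R2 = 2.401/4.18 = 0.5745 mA.
(Check via current divider: I_total = 1.404 mA; share G_k/ΣG = 0.4093 → same result.)

I ≈ 0.575 mA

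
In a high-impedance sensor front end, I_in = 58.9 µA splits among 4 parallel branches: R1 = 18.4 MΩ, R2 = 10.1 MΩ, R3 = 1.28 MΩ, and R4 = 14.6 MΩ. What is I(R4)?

I ≈ 4.02 µA

Conductances: ΣG = 1/18.4 + 1/10.1 + 1/1.28 + 1/14.6 = 1.003 (1/MΩ).
Current divider: I(R4) = I_in · G_k/ΣG = 58.9 × (0.06849/1.003) = 58.9 × 0.06828 = 4.022 µA.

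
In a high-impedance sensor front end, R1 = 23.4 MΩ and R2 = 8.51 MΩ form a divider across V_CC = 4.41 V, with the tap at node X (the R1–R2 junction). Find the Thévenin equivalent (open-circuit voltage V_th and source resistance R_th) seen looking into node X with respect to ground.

V_th ≈ 1.18 V, R_th ≈ 6.24 MΩ

Open-circuit (no load on X): V_th = V_CC · R2/(R1 + R2) = 4.41 × 8.51/(23.40 + 8.51) = 1.176 V.
Looking into X with the source shorted: R_th = R1·R2/(R1+R2) = 23.40 × 8.51/31.91 = 6.240 MΩ.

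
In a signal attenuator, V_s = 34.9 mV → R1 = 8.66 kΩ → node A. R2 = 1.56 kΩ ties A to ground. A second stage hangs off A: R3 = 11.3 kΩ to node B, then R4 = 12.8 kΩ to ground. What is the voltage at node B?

Node A sees R2 in parallel with the series input of stage 2, R3 + R4 = 24.10 kΩ.
Effective lower resistance at A: R2 ‖ 24.10 = 1.465 kΩ.
So V_A = 34.9 × 0.1447 = 5.050 mV.
Then the unloaded second divider: V_B = V_A × R4/(R3+R4) = 5.050 × 0.5311 = 2.682 mV.

V_B ≈ 2.68 mV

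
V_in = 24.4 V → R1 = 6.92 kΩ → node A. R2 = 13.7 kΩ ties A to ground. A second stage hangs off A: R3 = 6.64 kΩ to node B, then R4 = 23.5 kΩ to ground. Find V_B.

Node A sees R2 in parallel with the series input of stage 2, R3 + R4 = 30.14 kΩ.
Effective lower resistance at A: R2 ‖ 30.14 = 9.419 kΩ.
First divider: V_A = V_in · 9.419/(6.92 + 9.419) = 14.07 V.
V_B = V_A × 0.7797 = 10.97 V.

V_B ≈ 11.0 V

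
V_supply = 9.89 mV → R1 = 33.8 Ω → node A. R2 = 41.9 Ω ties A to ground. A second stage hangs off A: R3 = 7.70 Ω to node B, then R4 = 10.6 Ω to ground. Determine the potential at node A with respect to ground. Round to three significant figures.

Node A sees R2 in parallel with the series input of stage 2, R3 + R4 = 18.30 Ω.
Effective lower resistance at A: R2 ‖ 18.30 = 12.74 Ω.
So V_A = 9.89 × 0.2737 = 2.707 mV.

V_A ≈ 2.71 mV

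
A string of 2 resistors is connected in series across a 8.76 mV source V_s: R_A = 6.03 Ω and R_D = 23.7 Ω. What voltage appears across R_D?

Total series resistance ΣR = 6.03 + 23.7 = 29.73 Ω.
V = V_s · R/ΣR = 8.76 × 0.7972 = 6.983 mV.

V ≈ 6.98 mV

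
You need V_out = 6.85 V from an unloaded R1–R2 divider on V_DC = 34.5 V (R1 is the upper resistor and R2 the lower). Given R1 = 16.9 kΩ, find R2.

R2 ≈ 4.19 kΩ

V_out/V_DC = R2/(R1+R2) = 0.1986.
So R2 = R1 · V_out/(V_DC − V_out) = 16.9 × 6.85/(34.5 − 6.85) = 16.9 × 0.2477 = 4.187 kΩ.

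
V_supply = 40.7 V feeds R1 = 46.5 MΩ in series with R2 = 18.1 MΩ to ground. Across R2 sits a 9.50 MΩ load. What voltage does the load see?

The load sits in parallel with R2, giving an effective lower resistance R2' = R2·R_L/(R2+R_L) = 6.230 MΩ.
Now apply the divider: V_out = 40.7 × 0.1182 = 4.809 V.

V_out ≈ 4.81 V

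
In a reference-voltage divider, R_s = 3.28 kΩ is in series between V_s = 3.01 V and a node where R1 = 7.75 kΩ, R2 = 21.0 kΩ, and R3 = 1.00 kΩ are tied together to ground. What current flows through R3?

I ≈ 0.619 mA

Equivalent of the parallel group: R_p = 0.8499 kΩ.
V_A = 3.01 × 0.8499/4.130 = 0.6194 V.
Branch current I = V_A/R3 = 0.6194/1.00 = 0.6194 mA.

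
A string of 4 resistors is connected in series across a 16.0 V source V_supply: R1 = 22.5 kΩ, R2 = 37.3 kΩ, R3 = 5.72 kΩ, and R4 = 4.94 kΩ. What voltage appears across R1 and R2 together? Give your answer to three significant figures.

V ≈ 13.6 V

Total series resistance ΣR = 22.5 + 37.3 + 5.72 + 4.94 = 70.46 kΩ.
R_{R1..R2} = 22.5 + 37.3 = 59.80 kΩ.
V = V_supply · R/ΣR = 16.0 × 0.8487 = 13.58 V.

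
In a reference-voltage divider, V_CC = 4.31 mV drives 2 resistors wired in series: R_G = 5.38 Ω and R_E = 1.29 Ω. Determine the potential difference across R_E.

V ≈ 0.834 mV

Series total: ΣR = 5.38 + 1.29 = 6.670 Ω.
By the voltage-divider rule, V = 4.31 × 1.290/6.670 = 0.8336 mV.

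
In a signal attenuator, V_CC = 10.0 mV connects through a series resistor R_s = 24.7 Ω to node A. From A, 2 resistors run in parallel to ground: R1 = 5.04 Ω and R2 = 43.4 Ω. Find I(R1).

Equivalent of the parallel group: R_p = 4.516 Ω.
Node voltage V_A = V_CC · R_p/(R_s + R_p) = 10.0 × 0.1546 = 1.546 mV.
I(R1) = V_A / R1 = 1.546/5.04 = 0.3067 mA.
(Equivalently: I_total = 0.3423 mA, then current-divider fraction G_k/ΣG = 0.8960.)

I ≈ 0.307 mA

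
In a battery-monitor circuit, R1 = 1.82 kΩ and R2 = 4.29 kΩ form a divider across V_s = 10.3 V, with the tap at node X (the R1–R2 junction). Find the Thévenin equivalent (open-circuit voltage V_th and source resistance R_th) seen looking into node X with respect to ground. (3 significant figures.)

V_th ≈ 7.23 V, R_th ≈ 1.28 kΩ

Open-circuit (no load on X): V_th = V_s · R2/(R1 + R2) = 10.3 × 4.29/(1.820 + 4.29) = 7.232 V.
Looking into X with the source shorted: R_th = R1·R2/(R1+R2) = 1.820 × 4.29/6.110 = 1.278 kΩ.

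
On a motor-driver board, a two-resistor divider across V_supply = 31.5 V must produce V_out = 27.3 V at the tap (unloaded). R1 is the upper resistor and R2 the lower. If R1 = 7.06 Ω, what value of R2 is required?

R2 ≈ 45.9 Ω

Required fraction k = V_out/V_supply = 0.8667.
R2 = R1 · 0.8667/(1 − 0.8667) = 45.89 Ω.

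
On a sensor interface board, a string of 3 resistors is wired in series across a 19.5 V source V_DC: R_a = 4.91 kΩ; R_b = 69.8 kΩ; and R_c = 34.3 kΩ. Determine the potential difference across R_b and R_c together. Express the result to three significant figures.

Series total: ΣR = 4.91 + 69.8 + 34.3 = 109.0 kΩ.
R_{R_b..R_c} = 69.8 + 34.3 = 104.1 kΩ.
Voltage divider: V = V_DC · (104.1 / 109.0) = 19.5 × 0.9550 = 18.62 V.

V ≈ 18.6 V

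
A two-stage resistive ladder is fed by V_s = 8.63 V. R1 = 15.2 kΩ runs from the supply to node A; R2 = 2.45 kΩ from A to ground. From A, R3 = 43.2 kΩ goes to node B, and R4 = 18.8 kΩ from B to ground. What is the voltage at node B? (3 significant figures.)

V_B ≈ 0.351 V

Looking into the second stage from A: R3 + R4 = 62.00 kΩ appears in parallel with R2.
Effective lower resistance at A: R2 ‖ 62.00 = 2.357 kΩ.
First divider: V_A = V_s · 2.357/(15.2 + 2.357) = 1.159 V.
V_B = V_A × 0.3032 = 0.3513 V.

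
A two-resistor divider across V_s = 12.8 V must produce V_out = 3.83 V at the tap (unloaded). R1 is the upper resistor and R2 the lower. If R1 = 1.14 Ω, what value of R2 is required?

V_out/V_s = R2/(R1+R2) = 0.2992.
R2 = R1 · 0.2992/(1 − 0.2992) = 0.4868 Ω.

R2 ≈ 0.487 Ω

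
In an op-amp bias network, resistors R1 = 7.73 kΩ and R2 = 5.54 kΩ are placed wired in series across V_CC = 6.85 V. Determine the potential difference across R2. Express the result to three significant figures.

V ≈ 2.86 V

Series total: ΣR = 7.73 + 5.54 = 13.27 kΩ.
V = V_CC · R/ΣR = 6.85 × 0.4175 = 2.860 V.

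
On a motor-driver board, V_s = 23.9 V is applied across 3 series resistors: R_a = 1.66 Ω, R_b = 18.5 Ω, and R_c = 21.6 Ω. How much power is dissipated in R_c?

ΣR = 41.76 Ω → I = 23.9/41.76 = 0.5723 A.
P = I²R = 0.3275 × 21.6 = 7.075 W.

P ≈ 7.08 W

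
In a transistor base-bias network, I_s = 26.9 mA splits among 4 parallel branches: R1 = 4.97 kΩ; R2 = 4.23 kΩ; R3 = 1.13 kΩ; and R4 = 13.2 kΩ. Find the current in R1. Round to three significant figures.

I ≈ 3.87 mA

Conductances: ΣG = 1/4.97 + 1/4.23 + 1/1.13 + 1/13.2 = 1.398 (1/kΩ).
Current divider: I(R1) = I_s · G_k/ΣG = 26.9 × (0.2012/1.398) = 26.9 × 0.1439 = 3.871 mA.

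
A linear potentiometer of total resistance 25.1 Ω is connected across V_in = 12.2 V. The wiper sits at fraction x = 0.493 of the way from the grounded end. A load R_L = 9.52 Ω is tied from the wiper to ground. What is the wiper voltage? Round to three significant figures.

V_out ≈ 3.63 V

Lower segment x·R_p = 12.37 Ω; upper segment (1−x)·R_p = 12.73 Ω.
(x·R_p) ‖ R_L = 5.381 Ω.
V_out = 12.2 × 5.381/(12.73 + 5.381) = 3.625 V.
(Unloaded: V_out = x·V_in = 6.01 V.)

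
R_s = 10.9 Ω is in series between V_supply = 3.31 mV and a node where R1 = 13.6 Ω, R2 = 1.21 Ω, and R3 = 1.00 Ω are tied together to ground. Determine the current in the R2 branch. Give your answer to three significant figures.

Combine the parallel branches: R_p = (1/13.6 + 1/1.21 + 1/1.00)⁻¹ = 0.5263 Ω.
V_A by voltage divider: V_A = 3.31 × 0.5263/(10.9 + 0.5263) = 0.1525 mV.
Branch current I = V_A/R2 = 0.1525/1.21 = 0.1260 mA.

I ≈ 0.126 mA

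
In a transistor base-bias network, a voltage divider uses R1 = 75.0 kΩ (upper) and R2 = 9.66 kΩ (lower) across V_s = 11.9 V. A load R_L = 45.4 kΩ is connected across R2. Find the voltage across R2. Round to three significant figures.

First combine the lower leg with the load: R2 ‖ R_L = 7.965 kΩ.
Voltage divider with the loaded lower leg: V_out = 11.9 × 7.965/(75.0 + 7.965) = 11.9 × 0.09601 = 1.142 V.

V_out ≈ 1.14 V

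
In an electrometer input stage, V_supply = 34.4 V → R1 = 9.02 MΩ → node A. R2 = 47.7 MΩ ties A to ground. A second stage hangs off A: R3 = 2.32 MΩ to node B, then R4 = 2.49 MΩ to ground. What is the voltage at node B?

The second stage (R3 + R4 = 4.810 MΩ) loads node A in parallel with R2.
R2 ‖ (R3+R4) = 4.369 MΩ.
V_A = 34.4 × 4.369/(9.02 + 4.369) = 11.23 V.
Stage 2 is unloaded, so V_B = V_A · R4/(R3+R4) = 11.23 × 2.49/4.810 = 5.811 V.

V_B ≈ 5.81 V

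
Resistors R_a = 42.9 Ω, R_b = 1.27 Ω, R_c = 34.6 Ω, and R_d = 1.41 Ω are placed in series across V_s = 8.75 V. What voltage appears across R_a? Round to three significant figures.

V ≈ 4.68 V

Series total: ΣR = 42.9 + 1.27 + 34.6 + 1.41 = 80.18 Ω.
V = V_s · R/ΣR = 8.75 × 0.5350 = 4.682 V.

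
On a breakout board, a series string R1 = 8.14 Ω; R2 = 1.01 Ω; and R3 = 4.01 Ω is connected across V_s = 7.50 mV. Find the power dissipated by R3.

P ≈ 1.30 µW

Series current I = V_s/ΣR = 7.50/13.16 = 0.5699 mA.
P = I²R = 0.3248 × 4.01 = 1.302 µW.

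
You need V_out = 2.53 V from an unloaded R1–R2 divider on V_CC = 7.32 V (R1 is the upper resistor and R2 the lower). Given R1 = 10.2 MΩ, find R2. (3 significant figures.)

Required fraction k = V_out/V_CC = 0.3456.
Rearranging, R2 = R1·k/(1−k) = 10.2 × 0.5282 = 5.387 MΩ.

R2 ≈ 5.39 MΩ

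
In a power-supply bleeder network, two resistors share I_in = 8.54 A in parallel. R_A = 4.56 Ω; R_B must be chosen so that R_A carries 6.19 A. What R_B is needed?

R_B ≈ 12.0 Ω

In a two-way split, I_A/I_in = R_B/(R_A + R_B).
With f = 0.7248, R_B = R_A · f/(1−f) = 4.56 × 2.634 = 12.01 Ω.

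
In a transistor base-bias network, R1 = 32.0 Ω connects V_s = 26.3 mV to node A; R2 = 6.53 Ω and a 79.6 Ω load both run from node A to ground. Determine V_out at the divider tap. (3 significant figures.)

V_out ≈ 4.17 mV

First combine the lower leg with the load: R2 ‖ R_L = 6.035 Ω.
Voltage divider with the loaded lower leg: V_out = 26.3 × 6.035/(32.0 + 6.035) = 26.3 × 0.1587 = 4.173 mV.
(Unloaded it would be 4.46 mV; the load pulls it down.)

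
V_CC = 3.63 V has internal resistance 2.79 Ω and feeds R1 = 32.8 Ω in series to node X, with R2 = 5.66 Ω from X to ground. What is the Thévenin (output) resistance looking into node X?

R1' = 2.79 + 32.8 = 35.59 Ω (source resistance + R1).
Zeroing V_CC shorts the top of R1' to ground, so R_th = R1' ‖ R2 = 4.883 Ω.

R_th ≈ 4.88 Ω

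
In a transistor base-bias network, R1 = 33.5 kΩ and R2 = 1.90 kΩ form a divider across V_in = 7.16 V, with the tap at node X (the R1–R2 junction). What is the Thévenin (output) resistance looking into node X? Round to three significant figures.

R_th ≈ 1.80 kΩ

With V_in suppressed (replaced by a short), R_th = R1 ‖ R2 = (33.50 × 1.90)/(33.50 + 1.90) = 1.798 kΩ.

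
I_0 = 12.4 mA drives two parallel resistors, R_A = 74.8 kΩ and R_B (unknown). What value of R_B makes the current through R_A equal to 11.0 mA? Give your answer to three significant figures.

R_B ≈ 588 kΩ

The fraction through R_A equals R_B/(R_A+R_B).
With f = 0.8871, R_B = R_A · f/(1−f) = 74.8 × 7.857 = 587.7 kΩ.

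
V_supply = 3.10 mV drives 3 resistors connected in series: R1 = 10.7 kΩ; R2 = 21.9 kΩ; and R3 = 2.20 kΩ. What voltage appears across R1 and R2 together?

Series total: ΣR = 10.7 + 21.9 + 2.20 = 34.80 kΩ.
R_{R1..R2} = 10.7 + 21.9 = 32.60 kΩ.
Voltage divider: V = V_supply · (32.60 / 34.80) = 3.10 × 0.9368 = 2.904 mV.

V ≈ 2.90 mV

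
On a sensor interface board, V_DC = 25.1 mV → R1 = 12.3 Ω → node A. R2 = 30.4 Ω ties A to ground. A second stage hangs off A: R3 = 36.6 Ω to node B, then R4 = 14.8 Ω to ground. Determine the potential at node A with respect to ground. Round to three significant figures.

V_A ≈ 15.3 mV

Node A sees R2 in parallel with the series input of stage 2, R3 + R4 = 51.40 Ω.
R2 ‖ (R3+R4) = 19.10 Ω.
So V_A = 25.1 × 0.6083 = 15.27 mV.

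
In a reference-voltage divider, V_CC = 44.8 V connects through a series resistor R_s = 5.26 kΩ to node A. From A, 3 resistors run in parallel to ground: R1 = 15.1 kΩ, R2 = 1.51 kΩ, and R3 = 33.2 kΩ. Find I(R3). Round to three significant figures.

I ≈ 0.270 mA

Combine the parallel branches: R_p = (1/15.1 + 1/1.51 + 1/33.2)⁻¹ = 1.318 kΩ.
V_A by voltage divider: V_A = 44.8 × 1.318/(5.26 + 1.318) = 8.978 V.
I(R3) = V_A / R3 = 8.978/33.2 = 0.2704 mA.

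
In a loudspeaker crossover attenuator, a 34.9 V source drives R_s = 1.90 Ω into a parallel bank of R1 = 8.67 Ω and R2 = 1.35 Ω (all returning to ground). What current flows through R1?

Equivalent of the parallel group: R_p = 1.168 Ω.
V_A by voltage divider: V_A = 34.9 × 1.168/(1.90 + 1.168) = 13.29 V.
Branch current I = V_A/R1 = 13.29/8.67 = 1.533 A.
(Equivalently: I_total = 11.38 A, then current-divider fraction G_k/ΣG = 0.1347.)

I ≈ 1.53 A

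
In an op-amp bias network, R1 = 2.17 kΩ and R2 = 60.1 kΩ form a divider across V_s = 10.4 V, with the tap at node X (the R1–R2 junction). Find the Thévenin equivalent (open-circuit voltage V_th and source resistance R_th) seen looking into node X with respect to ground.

Open-circuit (no load on X): V_th = V_s · R2/(R1 + R2) = 10.4 × 60.1/(2.170 + 60.1) = 10.04 V.
Looking into X with the source shorted: R_th = R1·R2/(R1+R2) = 2.170 × 60.1/62.27 = 2.094 kΩ.

V_th ≈ 10.0 V, R_th ≈ 2.09 kΩ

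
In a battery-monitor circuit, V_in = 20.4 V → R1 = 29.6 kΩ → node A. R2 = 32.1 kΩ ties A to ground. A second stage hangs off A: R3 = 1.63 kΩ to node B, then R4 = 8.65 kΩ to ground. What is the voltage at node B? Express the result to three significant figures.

The second stage (R3 + R4 = 10.28 kΩ) loads node A in parallel with R2.
R2 ‖ (R3+R4) = 7.786 kΩ.
V_A = 20.4 × 7.786/(29.6 + 7.786) = 4.249 V.
Stage 2 is unloaded, so V_B = V_A · R4/(R3+R4) = 4.249 × 8.65/10.28 = 3.575 V.

V_B ≈ 3.58 V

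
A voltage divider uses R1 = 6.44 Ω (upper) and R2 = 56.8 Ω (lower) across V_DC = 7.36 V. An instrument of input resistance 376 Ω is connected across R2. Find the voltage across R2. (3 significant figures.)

R2 ‖ R_L = (56.8 × 376)/(56.8 + 376) = 49.35 Ω.
Then V_out = V_DC · R2'/(R1 + R2') = 7.36 × 49.35/55.79 = 6.510 V.
(Unloaded it would be 6.61 V; the load pulls it down.)

V_out ≈ 6.51 V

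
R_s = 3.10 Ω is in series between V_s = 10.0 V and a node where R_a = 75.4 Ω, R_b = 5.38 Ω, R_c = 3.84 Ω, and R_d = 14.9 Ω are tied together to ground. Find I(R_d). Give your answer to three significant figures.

Combine the parallel branches: R_p = (1/75.4 + 1/5.38 + 1/3.84 + 1/14.9)⁻¹ = 1.899 Ω.
Node voltage V_A = V_s · R_p/(R_s + R_p) = 10.0 × 0.3798 = 3.798 V.
I(R_d) = V_A / R_d = 3.798/14.9 = 0.2549 A.
(Check via current divider: I_total = 2.001 A; share G_k/ΣG = 0.1274 → same result.)

I ≈ 0.255 A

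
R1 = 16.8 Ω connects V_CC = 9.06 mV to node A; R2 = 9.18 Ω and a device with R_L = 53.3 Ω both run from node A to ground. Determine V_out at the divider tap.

The load sits in parallel with R2, giving an effective lower resistance R2' = R2·R_L/(R2+R_L) = 7.831 Ω.
Then V_out = V_CC · R2'/(R1 + R2') = 9.06 × 7.831/24.63 = 2.881 mV.

V_out ≈ 2.88 mV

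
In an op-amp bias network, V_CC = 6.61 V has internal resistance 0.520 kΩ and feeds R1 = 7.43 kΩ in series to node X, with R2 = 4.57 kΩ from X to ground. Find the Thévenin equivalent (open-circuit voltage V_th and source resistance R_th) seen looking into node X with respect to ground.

V_th ≈ 2.41 V, R_th ≈ 2.90 kΩ

R1' = 0.520 + 7.43 = 7.950 kΩ (source resistance + R1).
Open-circuit (no load on X): V_th = V_CC · R2/(R1' + R2) = 6.61 × 4.57/(7.950 + 4.57) = 2.413 V.
Zeroing V_CC shorts the top of R1' to ground, so R_th = R1' ‖ R2 = 2.902 kΩ.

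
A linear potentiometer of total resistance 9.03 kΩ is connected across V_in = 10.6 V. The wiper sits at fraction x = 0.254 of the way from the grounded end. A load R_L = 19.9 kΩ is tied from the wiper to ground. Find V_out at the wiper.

V_out ≈ 2.48 V

The pot divides into 6.736 kΩ above the wiper and 2.294 kΩ below.
(x·R_p) ‖ R_L = 2.057 kΩ.
V_out = 10.6 × 2.057/(6.736 + 2.057) = 2.479 V.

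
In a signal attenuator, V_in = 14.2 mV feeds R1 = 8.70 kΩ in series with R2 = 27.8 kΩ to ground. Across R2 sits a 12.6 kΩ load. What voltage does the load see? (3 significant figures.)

First combine the lower leg with the load: R2 ‖ R_L = 8.670 kΩ.
Now apply the divider: V_out = 14.2 × 0.4991 = 7.088 mV.

V_out ≈ 7.09 mV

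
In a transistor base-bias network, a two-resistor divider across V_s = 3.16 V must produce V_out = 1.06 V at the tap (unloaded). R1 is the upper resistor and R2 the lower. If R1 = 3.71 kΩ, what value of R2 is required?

Required fraction k = V_out/V_s = 0.3354.
Rearranging, R2 = R1·k/(1−k) = 3.71 × 0.5048 = 1.873 kΩ.

R2 ≈ 1.87 kΩ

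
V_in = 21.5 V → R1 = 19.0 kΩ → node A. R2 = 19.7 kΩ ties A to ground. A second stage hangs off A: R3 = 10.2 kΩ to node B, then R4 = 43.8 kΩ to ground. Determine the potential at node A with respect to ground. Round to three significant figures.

The second stage (R3 + R4 = 54.00 kΩ) loads node A in parallel with R2.
R2 ‖ (R3+R4) = 14.43 kΩ.
First divider: V_A = V_in · 14.43/(19.0 + 14.43) = 9.282 V.

V_A ≈ 9.28 V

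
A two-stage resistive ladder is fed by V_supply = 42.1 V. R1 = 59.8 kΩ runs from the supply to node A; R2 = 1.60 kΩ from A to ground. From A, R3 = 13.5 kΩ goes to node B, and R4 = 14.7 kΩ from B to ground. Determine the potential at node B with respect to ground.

V_B ≈ 0.542 V

Node A sees R2 in parallel with the series input of stage 2, R3 + R4 = 28.20 kΩ.
R2 ‖ (R3+R4) = 1.514 kΩ.
V_A = 42.1 × 1.514/(59.8 + 1.514) = 1.040 V.
V_B = V_A × 0.5213 = 0.5419 V.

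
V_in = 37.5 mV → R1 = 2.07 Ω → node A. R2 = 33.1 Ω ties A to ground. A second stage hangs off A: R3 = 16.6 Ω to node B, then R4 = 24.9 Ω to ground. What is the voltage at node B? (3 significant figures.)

Looking into the second stage from A: R3 + R4 = 41.50 Ω appears in parallel with R2.
R2 ‖ (R3+R4) = 18.41 Ω.
First divider: V_A = V_in · 18.41/(2.07 + 18.41) = 33.71 mV.
V_B = V_A × 0.6000 = 20.23 mV.

V_B ≈ 20.2 mV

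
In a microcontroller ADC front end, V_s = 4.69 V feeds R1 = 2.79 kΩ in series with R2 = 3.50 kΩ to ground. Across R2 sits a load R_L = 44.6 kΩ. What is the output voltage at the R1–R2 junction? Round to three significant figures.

First combine the lower leg with the load: R2 ‖ R_L = 3.245 kΩ.
Then V_out = V_s · R2'/(R1 + R2') = 4.69 × 3.245/6.035 = 2.522 V.
(Unloaded it would be 2.61 V; the load pulls it down.)

V_out ≈ 2.52 V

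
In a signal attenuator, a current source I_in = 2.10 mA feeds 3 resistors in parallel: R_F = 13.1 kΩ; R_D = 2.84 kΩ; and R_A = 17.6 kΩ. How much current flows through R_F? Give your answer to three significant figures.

I ≈ 0.330 mA

Conductances: ΣG = 1/13.1 + 1/2.84 + 1/17.6 = 0.4853 (1/kΩ).
By the current-divider rule, I = I_in · G_k/ΣG = 2.10 × 0.1573 = 0.3303 mA.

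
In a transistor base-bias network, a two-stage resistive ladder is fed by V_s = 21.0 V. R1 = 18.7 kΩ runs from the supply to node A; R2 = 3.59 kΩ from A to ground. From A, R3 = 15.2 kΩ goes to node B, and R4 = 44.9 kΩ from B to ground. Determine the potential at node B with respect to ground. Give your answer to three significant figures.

V_B ≈ 2.41 V

The second stage (R3 + R4 = 60.10 kΩ) loads node A in parallel with R2.
Effective lower resistance at A: R2 ‖ 60.10 = 3.388 kΩ.
V_A = 21.0 × 3.388/(18.7 + 3.388) = 3.221 V.
Stage 2 is unloaded, so V_B = V_A · R4/(R3+R4) = 3.221 × 44.9/60.10 = 2.406 V.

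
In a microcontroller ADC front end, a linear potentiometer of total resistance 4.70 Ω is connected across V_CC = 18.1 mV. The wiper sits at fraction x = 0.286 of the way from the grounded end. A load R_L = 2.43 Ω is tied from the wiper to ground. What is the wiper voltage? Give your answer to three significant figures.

V_out ≈ 3.71 mV

Lower segment x·R_p = 1.344 Ω; upper segment (1−x)·R_p = 3.356 Ω.
Lower segment in parallel with the load: 1.344 ‖ 2.43 = 0.8655 Ω.
V_out = 18.1 × 0.8655/(3.356 + 0.8655) = 3.711 mV.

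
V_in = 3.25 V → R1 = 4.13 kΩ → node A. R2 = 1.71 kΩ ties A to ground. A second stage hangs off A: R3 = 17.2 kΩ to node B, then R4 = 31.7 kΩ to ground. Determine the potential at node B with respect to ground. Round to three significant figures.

The second stage (R3 + R4 = 48.90 kΩ) loads node A in parallel with R2.
Effective lower resistance at A: R2 ‖ 48.90 = 1.652 kΩ.
So V_A = 3.25 × 0.2857 = 0.9287 V.
V_B = V_A × 0.6483 = 0.6020 V.

V_B ≈ 0.602 V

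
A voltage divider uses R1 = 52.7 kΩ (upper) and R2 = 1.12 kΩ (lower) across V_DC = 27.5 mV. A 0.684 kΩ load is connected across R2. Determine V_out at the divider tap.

The load sits in parallel with R2, giving an effective lower resistance R2' = R2·R_L/(R2+R_L) = 0.4247 kΩ.
Then V_out = V_DC · R2'/(R1 + R2') = 27.5 × 0.4247/53.12 = 0.2198 mV.

V_out ≈ 0.220 mV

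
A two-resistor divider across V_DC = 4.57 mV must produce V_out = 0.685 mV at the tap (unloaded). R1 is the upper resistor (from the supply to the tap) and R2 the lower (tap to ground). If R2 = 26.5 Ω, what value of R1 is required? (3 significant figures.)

R1 ≈ 150 Ω

Required fraction k = V_out/V_DC = 0.1499.
So R1 = R2 · (V_DC/V_out − 1) = 26.5 × (4.57/0.685 − 1) = 26.5 × 5.672 = 150.3 Ω.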